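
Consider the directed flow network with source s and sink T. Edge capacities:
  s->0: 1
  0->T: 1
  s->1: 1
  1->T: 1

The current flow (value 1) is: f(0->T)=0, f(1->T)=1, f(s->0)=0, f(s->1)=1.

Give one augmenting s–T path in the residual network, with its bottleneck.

s->0->T, bottleneck 1

Residual along s->0->T: s->0: 1, 0->T: 1.
Bottleneck = min = 1.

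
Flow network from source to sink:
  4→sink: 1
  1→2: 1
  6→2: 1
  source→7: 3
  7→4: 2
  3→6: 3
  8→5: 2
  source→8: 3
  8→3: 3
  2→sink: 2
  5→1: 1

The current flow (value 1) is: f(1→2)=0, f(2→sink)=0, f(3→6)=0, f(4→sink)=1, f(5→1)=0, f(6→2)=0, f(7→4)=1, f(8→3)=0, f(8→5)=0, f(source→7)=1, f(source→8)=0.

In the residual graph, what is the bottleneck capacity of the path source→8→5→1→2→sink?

1

Residual capacities along the path: source→8: 3, 8→5: 2, 5→1: 1, 1→2: 1, 2→sink: 2.
Minimum is 1.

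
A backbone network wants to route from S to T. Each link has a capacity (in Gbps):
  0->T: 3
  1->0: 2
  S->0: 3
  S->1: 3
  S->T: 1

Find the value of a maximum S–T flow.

4

Augment S->T: bottleneck 1. Total 1.
Augment S->0->T: bottleneck 3. Total 4.
No augmenting path remains in the residual graph.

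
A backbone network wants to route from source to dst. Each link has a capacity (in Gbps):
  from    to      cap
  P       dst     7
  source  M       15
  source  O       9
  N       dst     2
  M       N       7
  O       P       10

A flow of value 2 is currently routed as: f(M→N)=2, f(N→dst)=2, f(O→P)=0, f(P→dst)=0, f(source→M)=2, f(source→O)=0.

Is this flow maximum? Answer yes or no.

Residual path source→O→P→dst has bottleneck 7 > 0.
Pushing 7 along it raises the flow to 9, so the given flow is not maximum.

No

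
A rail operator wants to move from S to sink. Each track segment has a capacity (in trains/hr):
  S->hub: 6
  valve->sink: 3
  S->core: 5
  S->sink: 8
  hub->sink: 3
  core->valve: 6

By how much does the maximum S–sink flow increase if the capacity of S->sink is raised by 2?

2

Original max flow = 14.
After raising cap(S->sink), augmenting paths through that edge carry 2 more units.
New max flow = 16. Increase = 2.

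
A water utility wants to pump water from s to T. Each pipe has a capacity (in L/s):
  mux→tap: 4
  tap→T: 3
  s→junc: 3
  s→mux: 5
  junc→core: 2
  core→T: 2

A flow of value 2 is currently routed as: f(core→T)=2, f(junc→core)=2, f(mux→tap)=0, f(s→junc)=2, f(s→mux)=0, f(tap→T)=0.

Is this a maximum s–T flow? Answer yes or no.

Residual path s→mux→tap→T has bottleneck 3 > 0.
Pushing 3 along it raises the flow to 5, so the given flow is not maximum.

No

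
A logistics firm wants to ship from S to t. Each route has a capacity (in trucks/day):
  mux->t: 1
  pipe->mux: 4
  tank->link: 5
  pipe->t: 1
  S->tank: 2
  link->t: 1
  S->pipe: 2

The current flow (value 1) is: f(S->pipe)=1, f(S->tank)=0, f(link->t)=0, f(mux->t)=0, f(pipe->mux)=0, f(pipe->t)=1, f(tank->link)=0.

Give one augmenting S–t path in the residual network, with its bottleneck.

S->tank->link->t, bottleneck 1

Residual along S->tank->link->t: S->tank: 2, tank->link: 5, link->t: 1.
Bottleneck = min = 1.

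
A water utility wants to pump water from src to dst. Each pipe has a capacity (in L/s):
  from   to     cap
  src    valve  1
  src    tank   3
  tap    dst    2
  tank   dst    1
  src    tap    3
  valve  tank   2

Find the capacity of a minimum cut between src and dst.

Max flow = 3 (via 2 augmenting paths).
In the residual at optimum, the set reachable from src is {src, tank, tap, valve}.
Cut edges: tap→dst (cap 2), tank→dst (cap 1). Sum = 3.

3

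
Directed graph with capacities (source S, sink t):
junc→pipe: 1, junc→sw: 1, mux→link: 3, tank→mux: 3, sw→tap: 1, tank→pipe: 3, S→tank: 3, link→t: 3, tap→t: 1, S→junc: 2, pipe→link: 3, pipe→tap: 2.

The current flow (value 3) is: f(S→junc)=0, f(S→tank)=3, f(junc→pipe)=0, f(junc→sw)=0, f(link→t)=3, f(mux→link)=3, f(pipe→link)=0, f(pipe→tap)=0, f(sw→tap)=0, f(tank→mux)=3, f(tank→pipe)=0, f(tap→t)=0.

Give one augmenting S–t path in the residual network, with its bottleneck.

S→junc→pipe→tap→t, bottleneck 1

Residual along S→junc→pipe→tap→t: S→junc: 2, junc→pipe: 1, pipe→tap: 2, tap→t: 1.
Bottleneck = min = 1.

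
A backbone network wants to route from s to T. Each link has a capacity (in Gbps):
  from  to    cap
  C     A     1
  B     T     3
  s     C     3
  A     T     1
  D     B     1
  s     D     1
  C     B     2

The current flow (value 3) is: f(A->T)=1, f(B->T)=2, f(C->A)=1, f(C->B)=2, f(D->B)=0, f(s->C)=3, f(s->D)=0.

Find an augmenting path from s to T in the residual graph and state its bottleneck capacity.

s->D->B->T, bottleneck 1

Residual along s->D->B->T: s->D: 1, D->B: 1, B->T: 1.
Bottleneck = min = 1.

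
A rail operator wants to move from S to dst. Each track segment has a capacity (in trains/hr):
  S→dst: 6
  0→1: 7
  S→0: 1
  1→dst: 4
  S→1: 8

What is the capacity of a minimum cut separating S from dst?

Max flow = 10 (via 2 augmenting paths).
In the residual at optimum, the set reachable from S is {0, 1, S}.
Cut edges: S→dst (cap 6), 1→dst (cap 4). Sum = 10.

10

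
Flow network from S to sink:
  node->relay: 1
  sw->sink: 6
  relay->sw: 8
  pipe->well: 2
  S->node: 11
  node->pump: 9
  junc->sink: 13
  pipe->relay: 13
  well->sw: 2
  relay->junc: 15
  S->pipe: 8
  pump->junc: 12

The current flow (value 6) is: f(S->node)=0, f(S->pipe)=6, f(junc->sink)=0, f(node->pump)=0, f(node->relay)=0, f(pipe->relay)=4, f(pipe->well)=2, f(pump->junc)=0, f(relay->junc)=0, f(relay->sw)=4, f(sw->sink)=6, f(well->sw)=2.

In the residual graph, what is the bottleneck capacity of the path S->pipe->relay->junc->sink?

Residual capacities along the path: S->pipe: 2, pipe->relay: 9, relay->junc: 15, junc->sink: 13.
Minimum is 2.

2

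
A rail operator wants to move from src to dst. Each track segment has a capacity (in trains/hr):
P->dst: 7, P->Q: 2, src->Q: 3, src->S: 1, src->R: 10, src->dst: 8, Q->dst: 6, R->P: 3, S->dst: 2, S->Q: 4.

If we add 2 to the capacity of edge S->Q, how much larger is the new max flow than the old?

Original max flow = 15.
Edge S->Q does not cross the min cut (source side {R, src}), so extra capacity there cannot help.
New max flow = 15. Increase = 0.

0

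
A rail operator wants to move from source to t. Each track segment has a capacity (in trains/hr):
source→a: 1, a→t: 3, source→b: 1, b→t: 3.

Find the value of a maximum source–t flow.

2

Augment source→a→t: bottleneck 1. Total 1.
Augment source→b→t: bottleneck 1. Total 2.
No augmenting path remains in the residual graph.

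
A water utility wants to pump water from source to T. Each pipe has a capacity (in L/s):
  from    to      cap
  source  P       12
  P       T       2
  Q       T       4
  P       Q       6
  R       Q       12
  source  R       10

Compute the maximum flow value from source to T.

6

Augment source->P->T: bottleneck 2. Total 2.
Augment source->R->Q->T: bottleneck 4. Total 6.
No augmenting path remains in the residual graph.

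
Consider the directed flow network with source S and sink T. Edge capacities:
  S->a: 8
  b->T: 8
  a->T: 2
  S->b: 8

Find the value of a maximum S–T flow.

10

Augment S->b->T: bottleneck 8. Total 8.
Augment S->a->T: bottleneck 2. Total 10.
No augmenting path remains in the residual graph.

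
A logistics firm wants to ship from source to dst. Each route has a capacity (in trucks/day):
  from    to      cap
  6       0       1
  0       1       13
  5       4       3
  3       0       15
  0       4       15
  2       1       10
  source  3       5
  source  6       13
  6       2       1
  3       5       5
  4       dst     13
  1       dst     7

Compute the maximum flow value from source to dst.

Augment source->3->5->4->dst: bottleneck 3. Total 3.
Augment source->3->0->4->dst: bottleneck 2. Total 5.
Augment source->6->0->4->dst: bottleneck 1. Total 6.
Augment source->6->2->1->dst: bottleneck 1. Total 7.
No augmenting path remains in the residual graph.

7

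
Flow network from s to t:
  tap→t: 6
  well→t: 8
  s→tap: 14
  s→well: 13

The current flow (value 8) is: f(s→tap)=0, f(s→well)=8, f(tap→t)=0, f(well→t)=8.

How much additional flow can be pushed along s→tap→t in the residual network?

Residual capacities along the path: s→tap: 14, tap→t: 6.
Minimum is 6.

6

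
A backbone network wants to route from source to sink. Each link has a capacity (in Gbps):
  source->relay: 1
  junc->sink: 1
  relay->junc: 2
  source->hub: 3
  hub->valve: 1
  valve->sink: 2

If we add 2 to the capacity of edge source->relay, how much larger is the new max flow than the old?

Original max flow = 2.
Even with extra capacity on source->relay, another cut of capacity 2 remains binding.
New max flow = 2. Increase = 0.

0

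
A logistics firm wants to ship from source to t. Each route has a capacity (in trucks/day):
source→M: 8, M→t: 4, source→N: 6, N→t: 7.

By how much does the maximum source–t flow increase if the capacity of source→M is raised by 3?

0

Original max flow = 10.
Edge source→M does not cross the min cut (source side {M, source}), so extra capacity there cannot help.
New max flow = 10. Increase = 0.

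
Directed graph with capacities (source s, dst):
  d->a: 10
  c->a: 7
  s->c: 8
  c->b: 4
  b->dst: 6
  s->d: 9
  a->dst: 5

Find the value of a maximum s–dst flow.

Augment s->c->b->dst: bottleneck 4. Total 4.
Augment s->c->a->dst: bottleneck 4. Total 8.
Augment s->d->a->dst: bottleneck 1. Total 9.
No augmenting path remains in the residual graph.

9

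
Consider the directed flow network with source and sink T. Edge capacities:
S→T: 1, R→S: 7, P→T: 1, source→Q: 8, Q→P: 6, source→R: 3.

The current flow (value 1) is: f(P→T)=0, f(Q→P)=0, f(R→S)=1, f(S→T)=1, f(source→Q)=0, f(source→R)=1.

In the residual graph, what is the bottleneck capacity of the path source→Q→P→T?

1

Residual capacities along the path: source→Q: 8, Q→P: 6, P→T: 1.
Minimum is 1.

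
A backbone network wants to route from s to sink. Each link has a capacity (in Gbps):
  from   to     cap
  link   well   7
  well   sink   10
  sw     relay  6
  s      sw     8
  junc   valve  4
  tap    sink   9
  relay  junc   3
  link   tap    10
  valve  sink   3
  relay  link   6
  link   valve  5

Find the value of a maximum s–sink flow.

Augment s->sw->relay->link->tap->sink: bottleneck 6. Total 6.
No augmenting path remains in the residual graph.

6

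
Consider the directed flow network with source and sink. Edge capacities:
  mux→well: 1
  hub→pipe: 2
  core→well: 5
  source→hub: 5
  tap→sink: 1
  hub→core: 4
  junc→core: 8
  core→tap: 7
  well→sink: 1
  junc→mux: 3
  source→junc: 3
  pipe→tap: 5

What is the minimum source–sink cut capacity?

2

Max flow = 2 (via 2 augmenting paths).
In the residual at optimum, the set reachable from source is {core, hub, junc, mux, pipe, source, tap, well}.
Cut edges: tap→sink (cap 1), well→sink (cap 1). Sum = 2.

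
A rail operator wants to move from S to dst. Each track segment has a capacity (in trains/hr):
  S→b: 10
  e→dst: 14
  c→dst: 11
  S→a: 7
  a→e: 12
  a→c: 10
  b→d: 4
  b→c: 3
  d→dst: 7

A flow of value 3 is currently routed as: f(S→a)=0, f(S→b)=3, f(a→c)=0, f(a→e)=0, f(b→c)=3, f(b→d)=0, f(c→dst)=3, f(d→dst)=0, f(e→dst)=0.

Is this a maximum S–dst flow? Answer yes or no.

No

Residual path S→b→d→dst has bottleneck 4 > 0.
Pushing 4 along it raises the flow to 7, so the given flow is not maximum.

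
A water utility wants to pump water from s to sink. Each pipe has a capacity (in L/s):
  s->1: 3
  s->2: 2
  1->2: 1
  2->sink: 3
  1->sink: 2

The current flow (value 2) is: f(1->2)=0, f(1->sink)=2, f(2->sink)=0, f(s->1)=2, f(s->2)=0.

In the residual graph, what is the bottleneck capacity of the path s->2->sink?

Residual capacities along the path: s->2: 2, 2->sink: 3.
Minimum is 2.

2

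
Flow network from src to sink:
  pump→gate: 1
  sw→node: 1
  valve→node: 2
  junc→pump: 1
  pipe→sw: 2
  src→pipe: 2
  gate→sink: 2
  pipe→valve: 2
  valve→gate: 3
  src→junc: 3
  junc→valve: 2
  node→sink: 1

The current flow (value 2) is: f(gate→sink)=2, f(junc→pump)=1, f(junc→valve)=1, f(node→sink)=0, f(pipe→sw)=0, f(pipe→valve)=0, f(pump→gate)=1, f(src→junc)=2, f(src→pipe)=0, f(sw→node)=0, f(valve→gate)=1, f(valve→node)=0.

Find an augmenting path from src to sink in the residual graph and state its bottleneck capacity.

src→junc→valve→node→sink, bottleneck 1

Residual along src→junc→valve→node→sink: src→junc: 1, junc→valve: 1, valve→node: 2, node→sink: 1.
Bottleneck = min = 1.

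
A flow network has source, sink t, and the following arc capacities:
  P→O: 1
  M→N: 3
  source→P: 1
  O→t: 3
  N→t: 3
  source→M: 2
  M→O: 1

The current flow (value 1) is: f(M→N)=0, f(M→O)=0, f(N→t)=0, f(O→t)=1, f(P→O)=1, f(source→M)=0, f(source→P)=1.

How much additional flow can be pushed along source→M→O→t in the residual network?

1

Residual capacities along the path: source→M: 2, M→O: 1, O→t: 2.
Minimum is 1.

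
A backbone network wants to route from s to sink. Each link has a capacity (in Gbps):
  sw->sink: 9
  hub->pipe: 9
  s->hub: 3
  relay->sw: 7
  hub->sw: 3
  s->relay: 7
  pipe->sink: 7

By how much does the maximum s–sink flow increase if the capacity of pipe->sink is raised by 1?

0

Original max flow = 10.
Edge pipe->sink does not cross the min cut (source side {s}), so extra capacity there cannot help.
New max flow = 10. Increase = 0.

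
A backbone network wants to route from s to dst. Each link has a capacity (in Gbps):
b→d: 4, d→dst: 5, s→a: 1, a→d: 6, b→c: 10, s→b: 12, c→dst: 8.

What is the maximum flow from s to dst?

13

Augment s→b→c→dst: bottleneck 8. Total 8.
Augment s→b→d→dst: bottleneck 4. Total 12.
Augment s→a→d→dst: bottleneck 1. Total 13.
No augmenting path remains in the residual graph.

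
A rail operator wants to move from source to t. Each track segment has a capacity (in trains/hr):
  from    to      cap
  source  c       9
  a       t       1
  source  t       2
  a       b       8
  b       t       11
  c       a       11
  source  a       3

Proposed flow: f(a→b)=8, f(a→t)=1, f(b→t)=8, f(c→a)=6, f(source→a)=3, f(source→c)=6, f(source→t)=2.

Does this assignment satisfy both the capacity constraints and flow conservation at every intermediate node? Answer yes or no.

Yes

Every edge has 0 ≤ f(e) ≤ cap(e).
At each intermediate node, inflow equals outflow.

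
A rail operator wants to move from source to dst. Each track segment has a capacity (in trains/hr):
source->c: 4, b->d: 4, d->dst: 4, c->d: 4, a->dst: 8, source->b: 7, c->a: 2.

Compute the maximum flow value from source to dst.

Augment source->b->d->dst: bottleneck 4. Total 4.
Augment source->c->a->dst: bottleneck 2. Total 6.
No augmenting path remains in the residual graph.

6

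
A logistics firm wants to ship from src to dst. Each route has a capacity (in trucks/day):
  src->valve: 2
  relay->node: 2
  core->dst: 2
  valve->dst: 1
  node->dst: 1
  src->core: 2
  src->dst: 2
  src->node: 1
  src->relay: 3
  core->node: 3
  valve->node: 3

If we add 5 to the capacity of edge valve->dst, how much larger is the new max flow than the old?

Original max flow = 6.
After raising cap(valve->dst), augmenting paths through that edge carry 1 more unit.
New max flow = 7. Increase = 1.

1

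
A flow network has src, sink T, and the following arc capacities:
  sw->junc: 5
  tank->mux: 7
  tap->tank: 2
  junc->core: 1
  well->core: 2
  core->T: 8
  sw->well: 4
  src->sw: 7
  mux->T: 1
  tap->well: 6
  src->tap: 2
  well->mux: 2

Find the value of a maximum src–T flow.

4

Augment src->sw->junc->core->T: bottleneck 1. Total 1.
Augment src->sw->well->core->T: bottleneck 2. Total 3.
Augment src->sw->well->mux->T: bottleneck 1. Total 4.
No augmenting path remains in the residual graph.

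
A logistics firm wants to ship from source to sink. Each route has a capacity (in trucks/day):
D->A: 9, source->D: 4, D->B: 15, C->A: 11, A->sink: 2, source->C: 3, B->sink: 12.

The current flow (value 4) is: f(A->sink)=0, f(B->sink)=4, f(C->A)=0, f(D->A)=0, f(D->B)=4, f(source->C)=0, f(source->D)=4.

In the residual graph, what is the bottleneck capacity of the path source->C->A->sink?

2

Residual capacities along the path: source->C: 3, C->A: 11, A->sink: 2.
Minimum is 2.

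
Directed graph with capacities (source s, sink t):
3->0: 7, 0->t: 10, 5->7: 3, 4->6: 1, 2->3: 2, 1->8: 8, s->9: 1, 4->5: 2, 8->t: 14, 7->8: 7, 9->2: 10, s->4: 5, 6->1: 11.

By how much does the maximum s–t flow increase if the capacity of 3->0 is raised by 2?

Original max flow = 4.
Edge 3->0 does not cross the min cut (source side {4, s}), so extra capacity there cannot help.
New max flow = 4. Increase = 0.

0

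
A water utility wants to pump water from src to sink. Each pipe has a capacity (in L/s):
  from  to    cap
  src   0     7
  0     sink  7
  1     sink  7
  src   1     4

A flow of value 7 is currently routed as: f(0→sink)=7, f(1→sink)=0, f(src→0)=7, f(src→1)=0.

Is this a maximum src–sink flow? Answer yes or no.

Residual path src→1→sink has bottleneck 4 > 0.
Pushing 4 along it raises the flow to 11, so the given flow is not maximum.

No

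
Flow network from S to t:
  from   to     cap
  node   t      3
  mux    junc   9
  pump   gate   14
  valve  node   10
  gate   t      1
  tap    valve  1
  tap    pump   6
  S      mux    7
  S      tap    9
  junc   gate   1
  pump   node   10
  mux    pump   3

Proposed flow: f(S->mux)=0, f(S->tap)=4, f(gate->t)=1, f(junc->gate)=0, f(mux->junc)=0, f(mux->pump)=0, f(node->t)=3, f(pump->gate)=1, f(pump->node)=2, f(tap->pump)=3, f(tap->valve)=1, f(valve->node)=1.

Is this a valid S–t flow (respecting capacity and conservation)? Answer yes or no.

Every edge has 0 ≤ f(e) ≤ cap(e).
At each intermediate node, inflow equals outflow.

Yes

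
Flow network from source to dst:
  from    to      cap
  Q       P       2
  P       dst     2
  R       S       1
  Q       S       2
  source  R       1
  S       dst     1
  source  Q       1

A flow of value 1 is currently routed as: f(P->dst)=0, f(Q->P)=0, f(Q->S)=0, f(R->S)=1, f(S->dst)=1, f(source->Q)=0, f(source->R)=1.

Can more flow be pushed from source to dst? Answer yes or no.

Residual path source->Q->P->dst has bottleneck 1 > 0.
Pushing 1 along it raises the flow to 2, so the given flow is not maximum.

Yes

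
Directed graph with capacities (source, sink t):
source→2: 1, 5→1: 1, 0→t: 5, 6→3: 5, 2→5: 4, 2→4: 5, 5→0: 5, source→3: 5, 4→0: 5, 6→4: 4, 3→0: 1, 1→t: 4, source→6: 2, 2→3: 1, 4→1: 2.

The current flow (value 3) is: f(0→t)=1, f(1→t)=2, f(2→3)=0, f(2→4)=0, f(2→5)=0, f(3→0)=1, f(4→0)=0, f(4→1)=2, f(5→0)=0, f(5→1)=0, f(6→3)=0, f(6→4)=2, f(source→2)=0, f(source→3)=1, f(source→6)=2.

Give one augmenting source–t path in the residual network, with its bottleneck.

Residual along source→2→4→0→t: source→2: 1, 2→4: 5, 4→0: 5, 0→t: 4.
Bottleneck = min = 1.

source→2→4→0→t, bottleneck 1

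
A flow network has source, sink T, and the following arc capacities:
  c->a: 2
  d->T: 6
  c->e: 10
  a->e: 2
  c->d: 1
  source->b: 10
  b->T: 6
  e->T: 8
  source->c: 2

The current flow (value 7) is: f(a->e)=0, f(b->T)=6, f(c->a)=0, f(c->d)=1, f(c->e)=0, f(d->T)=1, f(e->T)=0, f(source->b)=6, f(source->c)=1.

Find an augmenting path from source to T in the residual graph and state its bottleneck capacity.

Residual along source->c->e->T: source->c: 1, c->e: 10, e->T: 8.
Bottleneck = min = 1.

source->c->e->T, bottleneck 1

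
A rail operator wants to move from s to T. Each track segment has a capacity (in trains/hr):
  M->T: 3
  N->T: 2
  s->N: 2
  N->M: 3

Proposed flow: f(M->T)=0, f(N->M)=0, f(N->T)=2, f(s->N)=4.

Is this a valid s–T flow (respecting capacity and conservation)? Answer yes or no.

No

Capacity violated on s->N: flow 4 > capacity 2.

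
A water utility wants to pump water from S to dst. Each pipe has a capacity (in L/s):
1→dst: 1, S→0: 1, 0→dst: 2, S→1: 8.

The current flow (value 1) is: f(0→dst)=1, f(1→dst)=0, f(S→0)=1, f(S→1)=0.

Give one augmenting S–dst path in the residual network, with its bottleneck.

Residual along S→1→dst: S→1: 8, 1→dst: 1.
Bottleneck = min = 1.

S→1→dst, bottleneck 1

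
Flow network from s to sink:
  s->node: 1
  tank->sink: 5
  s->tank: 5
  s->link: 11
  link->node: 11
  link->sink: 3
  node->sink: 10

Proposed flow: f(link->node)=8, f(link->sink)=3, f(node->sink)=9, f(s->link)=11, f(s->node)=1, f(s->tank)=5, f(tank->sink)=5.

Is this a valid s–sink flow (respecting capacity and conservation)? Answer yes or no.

Every edge has 0 ≤ f(e) ≤ cap(e).
At each intermediate node, inflow equals outflow.

Yes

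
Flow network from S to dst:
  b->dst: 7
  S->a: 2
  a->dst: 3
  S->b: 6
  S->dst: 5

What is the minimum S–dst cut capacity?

13

Max flow = 13 (via 3 augmenting paths).
In the residual at optimum, the set reachable from S is {S}.
Cut edges: S->a (cap 2), S->b (cap 6), S->dst (cap 5). Sum = 13.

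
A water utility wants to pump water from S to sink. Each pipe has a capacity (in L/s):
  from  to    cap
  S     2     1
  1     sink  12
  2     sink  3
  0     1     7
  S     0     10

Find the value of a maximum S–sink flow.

8

Augment S->2->sink: bottleneck 1. Total 1.
Augment S->0->1->sink: bottleneck 7. Total 8.
No augmenting path remains in the residual graph.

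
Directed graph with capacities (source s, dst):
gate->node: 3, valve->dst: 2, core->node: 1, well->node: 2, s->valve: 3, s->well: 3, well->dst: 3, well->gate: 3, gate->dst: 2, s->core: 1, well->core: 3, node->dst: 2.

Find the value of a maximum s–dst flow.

6

Augment s->well->dst: bottleneck 3. Total 3.
Augment s->valve->dst: bottleneck 2. Total 5.
Augment s->core->node->dst: bottleneck 1. Total 6.
No augmenting path remains in the residual graph.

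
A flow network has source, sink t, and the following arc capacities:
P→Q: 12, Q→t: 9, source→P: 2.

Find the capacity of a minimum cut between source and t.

Max flow = 2 (via 1 augmenting path).
In the residual at optimum, the set reachable from source is {source}.
Cut edges: source→P (cap 2). Sum = 2.

2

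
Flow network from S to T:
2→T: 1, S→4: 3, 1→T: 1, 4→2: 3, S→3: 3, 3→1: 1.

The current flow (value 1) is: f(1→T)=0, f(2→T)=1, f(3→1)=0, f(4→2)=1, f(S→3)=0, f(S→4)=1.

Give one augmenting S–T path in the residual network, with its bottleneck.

Residual along S→3→1→T: S→3: 3, 3→1: 1, 1→T: 1.
Bottleneck = min = 1.

S→3→1→T, bottleneck 1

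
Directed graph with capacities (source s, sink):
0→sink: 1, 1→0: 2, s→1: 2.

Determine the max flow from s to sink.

1

Augment s→1→0→sink: bottleneck 1. Total 1.
No augmenting path remains in the residual graph.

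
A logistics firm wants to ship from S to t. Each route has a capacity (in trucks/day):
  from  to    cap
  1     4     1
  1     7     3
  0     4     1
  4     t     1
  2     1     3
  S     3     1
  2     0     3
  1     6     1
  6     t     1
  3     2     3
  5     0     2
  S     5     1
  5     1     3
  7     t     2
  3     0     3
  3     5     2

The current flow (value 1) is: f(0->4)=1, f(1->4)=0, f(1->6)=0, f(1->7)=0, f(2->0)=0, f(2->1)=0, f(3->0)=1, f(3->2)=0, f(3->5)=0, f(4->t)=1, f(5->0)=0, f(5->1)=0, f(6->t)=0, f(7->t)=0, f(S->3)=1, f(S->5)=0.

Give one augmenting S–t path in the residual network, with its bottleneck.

S->5->1->7->t, bottleneck 1

Residual along S->5->1->7->t: S->5: 1, 5->1: 3, 1->7: 3, 7->t: 2.
Bottleneck = min = 1.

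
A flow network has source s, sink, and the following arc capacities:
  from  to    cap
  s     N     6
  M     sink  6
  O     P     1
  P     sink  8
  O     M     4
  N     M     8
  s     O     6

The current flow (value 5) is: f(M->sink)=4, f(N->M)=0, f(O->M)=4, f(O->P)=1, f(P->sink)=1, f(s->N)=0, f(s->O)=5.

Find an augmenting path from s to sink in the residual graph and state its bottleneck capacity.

Residual along s->N->M->sink: s->N: 6, N->M: 8, M->sink: 2.
Bottleneck = min = 2.

s->N->M->sink, bottleneck 2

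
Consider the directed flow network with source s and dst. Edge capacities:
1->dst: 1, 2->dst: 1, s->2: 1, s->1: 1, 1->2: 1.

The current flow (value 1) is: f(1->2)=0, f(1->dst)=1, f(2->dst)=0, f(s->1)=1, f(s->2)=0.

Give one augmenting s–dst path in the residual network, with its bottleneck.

s->2->dst, bottleneck 1

Residual along s->2->dst: s->2: 1, 2->dst: 1.
Bottleneck = min = 1.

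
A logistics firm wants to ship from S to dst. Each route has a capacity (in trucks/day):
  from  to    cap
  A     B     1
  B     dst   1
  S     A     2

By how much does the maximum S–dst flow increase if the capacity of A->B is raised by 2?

Original max flow = 1.
Even with extra capacity on A->B, another cut of capacity 1 remains binding.
New max flow = 1. Increase = 0.

0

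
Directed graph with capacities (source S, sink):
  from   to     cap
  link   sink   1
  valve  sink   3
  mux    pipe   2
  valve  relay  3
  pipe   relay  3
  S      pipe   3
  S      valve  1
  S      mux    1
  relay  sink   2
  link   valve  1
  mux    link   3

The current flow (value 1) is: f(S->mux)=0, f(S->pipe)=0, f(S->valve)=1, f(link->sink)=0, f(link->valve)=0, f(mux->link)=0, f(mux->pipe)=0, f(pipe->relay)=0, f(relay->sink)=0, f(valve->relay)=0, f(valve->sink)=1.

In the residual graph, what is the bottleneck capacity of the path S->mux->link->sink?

1

Residual capacities along the path: S->mux: 1, mux->link: 3, link->sink: 1.
Minimum is 1.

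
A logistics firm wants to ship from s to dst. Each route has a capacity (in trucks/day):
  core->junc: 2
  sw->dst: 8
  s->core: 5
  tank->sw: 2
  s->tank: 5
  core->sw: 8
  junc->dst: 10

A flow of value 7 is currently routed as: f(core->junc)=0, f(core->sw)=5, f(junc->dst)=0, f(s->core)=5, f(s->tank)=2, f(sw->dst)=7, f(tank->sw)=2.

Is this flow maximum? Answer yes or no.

Residual reachable from s: {s, tank}; dst is not reachable.
Saturated cut: s->core, tank->sw with total capacity 7 = current flow value. Flow is maximum.

Yes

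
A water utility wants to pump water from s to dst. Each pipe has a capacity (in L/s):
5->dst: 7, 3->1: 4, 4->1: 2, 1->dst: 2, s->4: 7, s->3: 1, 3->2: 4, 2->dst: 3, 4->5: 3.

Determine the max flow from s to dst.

Augment s->4->5->dst: bottleneck 3. Total 3.
Augment s->4->1->dst: bottleneck 2. Total 5.
Augment s->3->2->dst: bottleneck 1. Total 6.
No augmenting path remains in the residual graph.

6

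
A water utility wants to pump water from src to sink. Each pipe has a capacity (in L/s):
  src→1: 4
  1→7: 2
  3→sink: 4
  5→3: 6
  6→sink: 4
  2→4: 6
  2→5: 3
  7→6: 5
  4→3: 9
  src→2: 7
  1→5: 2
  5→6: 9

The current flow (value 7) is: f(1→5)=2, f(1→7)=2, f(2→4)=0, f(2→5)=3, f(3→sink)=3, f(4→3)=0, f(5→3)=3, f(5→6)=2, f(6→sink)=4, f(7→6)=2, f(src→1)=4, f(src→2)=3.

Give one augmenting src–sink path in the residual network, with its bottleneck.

Residual along src→2→4→3→sink: src→2: 4, 2→4: 6, 4→3: 9, 3→sink: 1.
Bottleneck = min = 1.

src→2→4→3→sink, bottleneck 1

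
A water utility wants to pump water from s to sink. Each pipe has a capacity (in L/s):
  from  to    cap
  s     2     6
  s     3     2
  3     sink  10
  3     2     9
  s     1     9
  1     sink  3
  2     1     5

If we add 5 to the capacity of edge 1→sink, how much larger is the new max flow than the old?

5

Original max flow = 5.
After raising cap(1→sink), augmenting paths through that edge carry 5 more units.
New max flow = 10. Increase = 5.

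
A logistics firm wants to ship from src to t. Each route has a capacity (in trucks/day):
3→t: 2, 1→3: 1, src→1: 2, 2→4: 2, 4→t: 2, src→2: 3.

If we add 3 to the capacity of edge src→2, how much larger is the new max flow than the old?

Original max flow = 3.
Edge src→2 does not cross the min cut (source side {1, 2, src}), so extra capacity there cannot help.
New max flow = 3. Increase = 0.

0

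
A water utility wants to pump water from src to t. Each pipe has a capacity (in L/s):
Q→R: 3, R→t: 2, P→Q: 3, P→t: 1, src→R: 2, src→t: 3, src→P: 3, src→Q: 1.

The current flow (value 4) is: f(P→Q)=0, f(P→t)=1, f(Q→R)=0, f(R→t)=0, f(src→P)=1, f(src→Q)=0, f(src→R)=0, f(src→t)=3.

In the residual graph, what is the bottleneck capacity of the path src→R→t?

2

Residual capacities along the path: src→R: 2, R→t: 2.
Minimum is 2.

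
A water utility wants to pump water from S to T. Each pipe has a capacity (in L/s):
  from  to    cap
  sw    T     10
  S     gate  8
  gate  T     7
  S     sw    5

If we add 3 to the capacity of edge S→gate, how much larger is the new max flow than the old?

Original max flow = 12.
Edge S→gate does not cross the min cut (source side {S, gate}), so extra capacity there cannot help.
New max flow = 12. Increase = 0.

0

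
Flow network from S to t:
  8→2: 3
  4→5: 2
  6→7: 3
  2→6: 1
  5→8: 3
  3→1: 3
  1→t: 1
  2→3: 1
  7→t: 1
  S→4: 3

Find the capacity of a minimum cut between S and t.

2

Max flow = 2 (via 2 augmenting paths).
In the residual at optimum, the set reachable from S is {4, S}.
Cut edges: 4→5 (cap 2). Sum = 2.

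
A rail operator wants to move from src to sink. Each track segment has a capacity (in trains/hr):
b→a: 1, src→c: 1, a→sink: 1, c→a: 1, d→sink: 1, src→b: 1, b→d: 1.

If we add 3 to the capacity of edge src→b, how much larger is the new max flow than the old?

Original max flow = 2.
Even with extra capacity on src→b, another cut of capacity 2 remains binding.
New max flow = 2. Increase = 0.

0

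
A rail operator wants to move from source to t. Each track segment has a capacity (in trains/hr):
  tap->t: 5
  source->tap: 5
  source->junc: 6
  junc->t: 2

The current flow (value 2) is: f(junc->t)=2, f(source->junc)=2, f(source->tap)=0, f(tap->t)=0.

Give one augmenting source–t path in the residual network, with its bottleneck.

source->tap->t, bottleneck 5

Residual along source->tap->t: source->tap: 5, tap->t: 5.
Bottleneck = min = 5.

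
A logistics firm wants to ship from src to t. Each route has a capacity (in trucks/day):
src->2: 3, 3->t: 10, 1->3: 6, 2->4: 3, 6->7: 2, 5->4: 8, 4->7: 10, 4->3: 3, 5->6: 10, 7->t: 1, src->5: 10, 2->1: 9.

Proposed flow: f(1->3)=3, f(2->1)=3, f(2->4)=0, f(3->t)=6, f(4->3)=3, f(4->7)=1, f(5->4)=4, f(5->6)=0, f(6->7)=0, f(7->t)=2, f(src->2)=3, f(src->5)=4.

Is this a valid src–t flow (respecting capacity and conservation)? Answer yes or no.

No

Capacity violated on 7->t: flow 2 > capacity 1.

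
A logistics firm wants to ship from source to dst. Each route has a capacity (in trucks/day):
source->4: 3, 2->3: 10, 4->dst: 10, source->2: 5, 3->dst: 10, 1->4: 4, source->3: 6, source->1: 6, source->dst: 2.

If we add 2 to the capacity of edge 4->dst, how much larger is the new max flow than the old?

Original max flow = 19.
Edge 4->dst does not cross the min cut (source side {1, 2, 3, source}), so extra capacity there cannot help.
New max flow = 19. Increase = 0.

0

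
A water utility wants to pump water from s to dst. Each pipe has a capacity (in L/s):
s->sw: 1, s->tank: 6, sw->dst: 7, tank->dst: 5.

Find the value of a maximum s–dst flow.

6

Augment s->sw->dst: bottleneck 1. Total 1.
Augment s->tank->dst: bottleneck 5. Total 6.
No augmenting path remains in the residual graph.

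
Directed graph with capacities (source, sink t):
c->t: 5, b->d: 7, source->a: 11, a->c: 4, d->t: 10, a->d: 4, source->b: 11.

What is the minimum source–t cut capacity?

Max flow = 14 (via 3 augmenting paths).
In the residual at optimum, the set reachable from source is {a, b, d, source}.
Cut edges: a->c (cap 4), d->t (cap 10). Sum = 14.

14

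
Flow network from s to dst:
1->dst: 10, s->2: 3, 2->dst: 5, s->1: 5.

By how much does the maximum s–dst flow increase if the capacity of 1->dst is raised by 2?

Original max flow = 8.
Edge 1->dst does not cross the min cut (source side {s}), so extra capacity there cannot help.
New max flow = 8. Increase = 0.

0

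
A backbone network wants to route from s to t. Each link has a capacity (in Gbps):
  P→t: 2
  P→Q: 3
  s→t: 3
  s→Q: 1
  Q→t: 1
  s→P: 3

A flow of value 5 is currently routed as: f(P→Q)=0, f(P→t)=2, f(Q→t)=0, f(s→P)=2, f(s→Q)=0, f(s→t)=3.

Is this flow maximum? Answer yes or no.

Residual path s→Q→t has bottleneck 1 > 0.
Pushing 1 along it raises the flow to 6, so the given flow is not maximum.

No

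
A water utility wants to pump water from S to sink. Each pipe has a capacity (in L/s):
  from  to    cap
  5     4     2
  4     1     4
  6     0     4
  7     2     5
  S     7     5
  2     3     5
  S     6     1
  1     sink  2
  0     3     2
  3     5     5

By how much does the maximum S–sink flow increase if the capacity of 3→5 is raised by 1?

Original max flow = 2.
Edge 3→5 does not cross the min cut (source side {0, 2, 3, 5, 6, 7, S}), so extra capacity there cannot help.
New max flow = 2. Increase = 0.

0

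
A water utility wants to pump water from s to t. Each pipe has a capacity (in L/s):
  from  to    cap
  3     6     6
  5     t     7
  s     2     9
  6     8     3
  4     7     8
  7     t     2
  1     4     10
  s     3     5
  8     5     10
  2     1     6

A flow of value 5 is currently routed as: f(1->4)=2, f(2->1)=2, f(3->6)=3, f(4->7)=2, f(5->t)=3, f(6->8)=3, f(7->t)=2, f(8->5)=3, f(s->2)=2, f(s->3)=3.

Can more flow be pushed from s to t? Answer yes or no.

Residual reachable from s: {1, 2, 3, 4, 6, 7, s}; t is not reachable.
Saturated cut: 6->8, 7->t with total capacity 5 = current flow value. Flow is maximum.

No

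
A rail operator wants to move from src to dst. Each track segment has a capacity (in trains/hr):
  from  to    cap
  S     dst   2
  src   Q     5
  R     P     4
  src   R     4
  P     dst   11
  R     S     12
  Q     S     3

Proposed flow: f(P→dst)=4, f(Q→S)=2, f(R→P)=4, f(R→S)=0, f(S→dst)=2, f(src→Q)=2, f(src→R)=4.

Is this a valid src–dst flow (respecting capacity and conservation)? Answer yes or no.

Yes

Every edge has 0 ≤ f(e) ≤ cap(e).
At each intermediate node, inflow equals outflow.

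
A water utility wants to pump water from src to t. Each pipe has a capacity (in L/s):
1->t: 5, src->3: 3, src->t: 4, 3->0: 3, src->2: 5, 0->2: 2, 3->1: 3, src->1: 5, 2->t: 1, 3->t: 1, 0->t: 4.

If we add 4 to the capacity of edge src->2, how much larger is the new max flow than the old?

Original max flow = 13.
Edge src->2 does not cross the min cut (source side {2, src}), so extra capacity there cannot help.
New max flow = 13. Increase = 0.

0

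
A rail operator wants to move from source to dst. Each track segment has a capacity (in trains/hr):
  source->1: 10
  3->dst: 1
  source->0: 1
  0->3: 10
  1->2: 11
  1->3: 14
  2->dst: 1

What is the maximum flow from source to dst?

Augment source->0->3->dst: bottleneck 1. Total 1.
Augment source->1->2->dst: bottleneck 1. Total 2.
No augmenting path remains in the residual graph.

2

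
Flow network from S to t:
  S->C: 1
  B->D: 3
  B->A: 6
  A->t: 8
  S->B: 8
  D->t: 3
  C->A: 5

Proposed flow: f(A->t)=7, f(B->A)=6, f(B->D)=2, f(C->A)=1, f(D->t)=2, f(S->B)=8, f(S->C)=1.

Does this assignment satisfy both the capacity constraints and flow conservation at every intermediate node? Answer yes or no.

Yes

Every edge has 0 ≤ f(e) ≤ cap(e).
At each intermediate node, inflow equals outflow.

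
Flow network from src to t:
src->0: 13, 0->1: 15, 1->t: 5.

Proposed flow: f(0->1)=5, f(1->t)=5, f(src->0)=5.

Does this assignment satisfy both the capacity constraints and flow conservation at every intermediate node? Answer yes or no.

Every edge has 0 ≤ f(e) ≤ cap(e).
At each intermediate node, inflow equals outflow.

Yes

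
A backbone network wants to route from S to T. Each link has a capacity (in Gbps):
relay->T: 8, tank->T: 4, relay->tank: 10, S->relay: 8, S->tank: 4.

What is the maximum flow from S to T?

Augment S->relay->T: bottleneck 8. Total 8.
Augment S->tank->T: bottleneck 4. Total 12.
No augmenting path remains in the residual graph.

12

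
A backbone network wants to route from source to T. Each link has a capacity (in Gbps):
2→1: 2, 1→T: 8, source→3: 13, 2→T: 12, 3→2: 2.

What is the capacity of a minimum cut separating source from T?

2

Max flow = 2 (via 1 augmenting path).
In the residual at optimum, the set reachable from source is {3, source}.
Cut edges: 3→2 (cap 2). Sum = 2.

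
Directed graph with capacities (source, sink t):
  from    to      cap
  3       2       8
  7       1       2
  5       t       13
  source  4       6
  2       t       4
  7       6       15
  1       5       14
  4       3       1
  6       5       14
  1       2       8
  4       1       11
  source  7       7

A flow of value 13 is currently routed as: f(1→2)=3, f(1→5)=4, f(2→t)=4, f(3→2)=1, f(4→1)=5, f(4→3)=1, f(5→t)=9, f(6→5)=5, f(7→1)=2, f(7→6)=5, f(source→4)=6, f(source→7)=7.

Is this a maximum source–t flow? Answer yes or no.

Residual reachable from source: {source}; t is not reachable.
Saturated cut: source→4, source→7 with total capacity 13 = current flow value. Flow is maximum.

Yes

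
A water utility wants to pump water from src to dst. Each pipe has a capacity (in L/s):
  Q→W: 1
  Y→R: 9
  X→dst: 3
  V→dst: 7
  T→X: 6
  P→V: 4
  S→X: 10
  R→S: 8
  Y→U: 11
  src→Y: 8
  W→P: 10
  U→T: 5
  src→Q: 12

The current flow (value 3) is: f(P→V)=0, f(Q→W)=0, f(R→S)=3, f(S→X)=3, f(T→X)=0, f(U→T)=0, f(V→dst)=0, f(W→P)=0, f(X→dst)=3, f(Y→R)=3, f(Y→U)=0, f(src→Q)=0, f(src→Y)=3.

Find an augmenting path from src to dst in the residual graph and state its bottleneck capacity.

src→Q→W→P→V→dst, bottleneck 1

Residual along src→Q→W→P→V→dst: src→Q: 12, Q→W: 1, W→P: 10, P→V: 4, V→dst: 7.
Bottleneck = min = 1.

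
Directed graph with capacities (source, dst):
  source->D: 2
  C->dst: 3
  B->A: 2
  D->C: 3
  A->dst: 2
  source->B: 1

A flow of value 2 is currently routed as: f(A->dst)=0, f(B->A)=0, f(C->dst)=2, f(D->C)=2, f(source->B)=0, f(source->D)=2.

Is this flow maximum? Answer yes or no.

Residual path source->B->A->dst has bottleneck 1 > 0.
Pushing 1 along it raises the flow to 3, so the given flow is not maximum.

No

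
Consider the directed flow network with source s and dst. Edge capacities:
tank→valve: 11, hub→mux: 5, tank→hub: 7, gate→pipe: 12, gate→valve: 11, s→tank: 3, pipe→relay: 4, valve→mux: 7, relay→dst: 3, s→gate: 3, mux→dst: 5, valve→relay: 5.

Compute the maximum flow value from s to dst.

Augment s→tank→hub→mux→dst: bottleneck 3. Total 3.
Augment s→gate→valve→mux→dst: bottleneck 2. Total 5.
Augment s→gate→valve→relay→dst: bottleneck 1. Total 6.
No augmenting path remains in the residual graph.

6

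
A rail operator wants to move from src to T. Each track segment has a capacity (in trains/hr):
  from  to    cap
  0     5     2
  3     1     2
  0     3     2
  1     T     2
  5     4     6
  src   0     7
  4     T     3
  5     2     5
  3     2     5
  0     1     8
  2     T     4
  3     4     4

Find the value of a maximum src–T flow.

Augment src->0->1->T: bottleneck 2. Total 2.
Augment src->0->5->2->T: bottleneck 2. Total 4.
Augment src->0->3->4->T: bottleneck 2. Total 6.
No augmenting path remains in the residual graph.

6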